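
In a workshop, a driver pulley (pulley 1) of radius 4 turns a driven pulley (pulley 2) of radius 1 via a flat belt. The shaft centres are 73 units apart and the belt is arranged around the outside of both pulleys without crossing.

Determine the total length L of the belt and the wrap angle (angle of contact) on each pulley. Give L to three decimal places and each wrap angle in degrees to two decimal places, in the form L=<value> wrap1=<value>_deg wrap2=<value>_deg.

open belt: β = asin((r2−r1)/C) = asin(-3/73) = -2.3553°
wrap1 = π − 2β = 184.7106°
wrap2 = π + 2β = 175.2894°
tangent length = C·cosβ = 72.9383
L = r1·wrap1 + r2·wrap2 + 2·C·cosβ = 4·3.2238 + 1·3.0594 + 2·72.9383 = 161.8313

L=161.831 wrap1=184.71_deg wrap2=175.29_deg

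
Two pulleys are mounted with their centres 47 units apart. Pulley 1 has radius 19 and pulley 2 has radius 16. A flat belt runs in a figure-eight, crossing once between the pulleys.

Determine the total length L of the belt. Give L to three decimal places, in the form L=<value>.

crossed belt: β = asin((r1+r2)/C) = asin(35/47) = 48.1317°
wrap1 = wrap2 = π + 2β = 276.2634°
tangent length = C·cosβ = 31.3688
L = (r1+r2)·wrap + 2·C·cosβ = 35·4.8217 + 2·31.3688 = 231.4972

L=231.497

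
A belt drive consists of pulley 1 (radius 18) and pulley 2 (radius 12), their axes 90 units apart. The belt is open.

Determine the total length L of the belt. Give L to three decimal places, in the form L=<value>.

open belt: β = asin((r2−r1)/C) = asin(-6/90) = -3.8226°
wrap1 = π − 2β = 187.6451°
wrap2 = π + 2β = 172.3549°
tangent length = C·cosβ = 89.7998
L = r1·wrap1 + r2·wrap2 + 2·C·cosβ = 18·3.2750 + 12·3.0082 + 2·89.7998 = 274.6479

L=274.648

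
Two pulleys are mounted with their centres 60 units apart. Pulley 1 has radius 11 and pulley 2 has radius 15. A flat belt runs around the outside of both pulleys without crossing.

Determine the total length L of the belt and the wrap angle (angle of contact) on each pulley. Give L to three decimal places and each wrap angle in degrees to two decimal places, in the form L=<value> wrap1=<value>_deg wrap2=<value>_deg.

open belt: β = asin((r2−r1)/C) = asin(4/60) = 3.8226°
wrap1 = π − 2β = 172.3549°
wrap2 = π + 2β = 187.6451°
tangent length = C·cosβ = 59.8665
L = r1·wrap1 + r2·wrap2 + 2·C·cosβ = 11·3.0082 + 15·3.2750 + 2·59.8665 = 201.9482

L=201.948 wrap1=172.35_deg wrap2=187.65_deg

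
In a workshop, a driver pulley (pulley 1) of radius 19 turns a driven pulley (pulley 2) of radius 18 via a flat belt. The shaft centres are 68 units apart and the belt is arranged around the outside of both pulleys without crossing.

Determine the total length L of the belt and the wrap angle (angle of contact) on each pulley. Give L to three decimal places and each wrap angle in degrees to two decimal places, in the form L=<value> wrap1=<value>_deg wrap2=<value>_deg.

L=252.254 wrap1=181.69_deg wrap2=178.31_deg

open belt: β = asin((r2−r1)/C) = asin(-1/68) = -0.8426°
wrap1 = π − 2β = 181.6852°
wrap2 = π + 2β = 178.3148°
tangent length = C·cosβ = 67.9926
L = r1·wrap1 + r2·wrap2 + 2·C·cosβ = 19·3.1710 + 18·3.1122 + 2·67.9926 = 252.2536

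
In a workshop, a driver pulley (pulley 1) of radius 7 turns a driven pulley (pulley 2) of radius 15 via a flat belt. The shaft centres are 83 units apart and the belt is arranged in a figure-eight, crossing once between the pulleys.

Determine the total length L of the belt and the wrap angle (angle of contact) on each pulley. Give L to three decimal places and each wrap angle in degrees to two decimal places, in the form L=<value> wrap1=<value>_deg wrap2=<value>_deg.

crossed belt: β = asin((r1+r2)/C) = asin(22/83) = 15.3705°
wrap1 = wrap2 = π + 2β = 210.7411°
tangent length = C·cosβ = 80.0312
L = (r1+r2)·wrap + 2·C·cosβ = 22·3.6781 + 2·80.0312 = 240.9812

L=240.981 wrap1=210.74_deg wrap2=210.74_deg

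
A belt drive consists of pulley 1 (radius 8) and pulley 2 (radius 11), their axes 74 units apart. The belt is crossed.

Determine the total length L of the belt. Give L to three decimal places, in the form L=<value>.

crossed belt: β = asin((r1+r2)/C) = asin(19/74) = 14.8777°
wrap1 = wrap2 = π + 2β = 209.7554°
tangent length = C·cosβ = 71.5192
L = (r1+r2)·wrap + 2·C·cosβ = 19·3.6609 + 2·71.5192 = 212.5960

L=212.596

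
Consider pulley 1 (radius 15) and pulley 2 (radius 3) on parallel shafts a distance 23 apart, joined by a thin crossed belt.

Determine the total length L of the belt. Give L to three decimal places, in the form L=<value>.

L=117.543

crossed belt: β = asin((r1+r2)/C) = asin(18/23) = 51.5000°
wrap1 = wrap2 = π + 2β = 283.0001°
tangent length = C·cosβ = 14.3178
L = (r1+r2)·wrap + 2·C·cosβ = 18·4.9393 + 2·14.3178 = 117.5427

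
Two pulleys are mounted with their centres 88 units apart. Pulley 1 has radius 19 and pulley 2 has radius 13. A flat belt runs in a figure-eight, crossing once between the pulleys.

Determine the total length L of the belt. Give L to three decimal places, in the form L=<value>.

crossed belt: β = asin((r1+r2)/C) = asin(32/88) = 21.3237°
wrap1 = wrap2 = π + 2β = 222.6474°
tangent length = C·cosβ = 81.9756
L = (r1+r2)·wrap + 2·C·cosβ = 32·3.8859 + 2·81.9756 = 288.3010

L=288.301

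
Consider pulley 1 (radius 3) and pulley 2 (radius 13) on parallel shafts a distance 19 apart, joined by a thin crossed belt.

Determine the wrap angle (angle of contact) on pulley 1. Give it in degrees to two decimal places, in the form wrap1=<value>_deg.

crossed belt: β = asin((r1+r2)/C) = asin(16/19) = 57.3631°
wrap1 = wrap2 = π + 2β = 294.7262°

wrap1=294.73_deg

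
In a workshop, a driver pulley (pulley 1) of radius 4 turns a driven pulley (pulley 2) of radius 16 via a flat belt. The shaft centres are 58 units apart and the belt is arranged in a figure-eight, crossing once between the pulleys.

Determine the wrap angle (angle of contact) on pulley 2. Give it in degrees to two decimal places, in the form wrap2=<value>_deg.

crossed belt: β = asin((r1+r2)/C) = asin(20/58) = 20.1713°
wrap1 = wrap2 = π + 2β = 220.3425°

wrap2=220.34_deg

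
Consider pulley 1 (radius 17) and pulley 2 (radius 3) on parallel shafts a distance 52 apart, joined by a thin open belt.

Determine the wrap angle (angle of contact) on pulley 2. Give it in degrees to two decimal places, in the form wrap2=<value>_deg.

open belt: β = asin((r2−r1)/C) = asin(-14/52) = -15.6185°
wrap1 = π − 2β = 211.2370°
wrap2 = π + 2β = 148.7630°

wrap2=148.76_deg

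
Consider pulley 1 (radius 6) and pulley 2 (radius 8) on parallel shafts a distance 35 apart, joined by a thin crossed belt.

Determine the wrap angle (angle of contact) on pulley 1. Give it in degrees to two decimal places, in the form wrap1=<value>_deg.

wrap1=227.16_deg

crossed belt: β = asin((r1+r2)/C) = asin(14/35) = 23.5782°
wrap1 = wrap2 = π + 2β = 227.1564°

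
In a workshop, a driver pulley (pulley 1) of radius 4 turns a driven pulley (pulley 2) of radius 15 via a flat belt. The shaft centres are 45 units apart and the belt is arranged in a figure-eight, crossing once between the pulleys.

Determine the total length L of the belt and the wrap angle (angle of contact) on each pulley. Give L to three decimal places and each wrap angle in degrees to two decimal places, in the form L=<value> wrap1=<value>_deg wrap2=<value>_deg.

L=157.839 wrap1=229.95_deg wrap2=229.95_deg

crossed belt: β = asin((r1+r2)/C) = asin(19/45) = 24.9750°
wrap1 = wrap2 = π + 2β = 229.9499°
tangent length = C·cosβ = 40.7922
L = (r1+r2)·wrap + 2·C·cosβ = 19·4.0134 + 2·40.7922 = 157.8386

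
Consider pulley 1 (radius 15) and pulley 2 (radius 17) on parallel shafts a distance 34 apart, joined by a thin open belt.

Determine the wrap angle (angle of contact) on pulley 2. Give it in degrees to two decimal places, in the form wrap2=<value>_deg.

wrap2=186.74_deg

open belt: β = asin((r2−r1)/C) = asin(2/34) = 3.3723°
wrap1 = π − 2β = 173.2554°
wrap2 = π + 2β = 186.7446°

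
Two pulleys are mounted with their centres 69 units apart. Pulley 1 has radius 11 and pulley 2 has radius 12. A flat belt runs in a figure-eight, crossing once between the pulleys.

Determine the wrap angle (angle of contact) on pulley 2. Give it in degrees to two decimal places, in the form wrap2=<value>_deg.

wrap2=218.94_deg

crossed belt: β = asin((r1+r2)/C) = asin(23/69) = 19.4712°
wrap1 = wrap2 = π + 2β = 218.9424°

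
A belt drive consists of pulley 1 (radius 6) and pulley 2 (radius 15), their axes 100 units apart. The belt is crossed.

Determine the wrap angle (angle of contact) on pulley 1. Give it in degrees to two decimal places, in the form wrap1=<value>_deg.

crossed belt: β = asin((r1+r2)/C) = asin(21/100) = 12.1224°
wrap1 = wrap2 = π + 2β = 204.2447°

wrap1=204.24_deg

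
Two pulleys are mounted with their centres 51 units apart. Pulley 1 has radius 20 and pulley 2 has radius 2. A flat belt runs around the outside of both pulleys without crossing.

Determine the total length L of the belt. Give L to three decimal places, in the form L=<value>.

L=177.537

open belt: β = asin((r2−r1)/C) = asin(-18/51) = -20.6673°
wrap1 = π − 2β = 221.3346°
wrap2 = π + 2β = 138.6654°
tangent length = C·cosβ = 47.7179
L = r1·wrap1 + r2·wrap2 + 2·C·cosβ = 20·3.8630 + 2·2.4202 + 2·47.7179 = 177.5365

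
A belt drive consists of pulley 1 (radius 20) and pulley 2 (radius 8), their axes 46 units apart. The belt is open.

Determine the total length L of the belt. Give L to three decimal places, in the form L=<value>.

L=183.113

open belt: β = asin((r2−r1)/C) = asin(-12/46) = -15.1217°
wrap1 = π − 2β = 210.2433°
wrap2 = π + 2β = 149.7567°
tangent length = C·cosβ = 44.4072
L = r1·wrap1 + r2·wrap2 + 2·C·cosβ = 20·3.6694 + 8·2.6137 + 2·44.4072 = 183.1132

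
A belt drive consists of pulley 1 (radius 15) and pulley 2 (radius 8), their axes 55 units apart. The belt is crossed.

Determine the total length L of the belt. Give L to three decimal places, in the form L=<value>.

crossed belt: β = asin((r1+r2)/C) = asin(23/55) = 24.7199°
wrap1 = wrap2 = π + 2β = 229.4397°
tangent length = C·cosβ = 49.9600
L = (r1+r2)·wrap + 2·C·cosβ = 23·4.0045 + 2·49.9600 = 192.0230

L=192.023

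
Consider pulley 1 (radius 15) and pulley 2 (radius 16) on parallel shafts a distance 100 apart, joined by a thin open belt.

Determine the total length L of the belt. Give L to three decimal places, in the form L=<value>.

open belt: β = asin((r2−r1)/C) = asin(1/100) = 0.5730°
wrap1 = π − 2β = 178.8541°
wrap2 = π + 2β = 181.1459°
tangent length = C·cosβ = 99.9950
L = r1·wrap1 + r2·wrap2 + 2·C·cosβ = 15·3.1216 + 16·3.1616 + 2·99.9950 = 297.3994

L=297.399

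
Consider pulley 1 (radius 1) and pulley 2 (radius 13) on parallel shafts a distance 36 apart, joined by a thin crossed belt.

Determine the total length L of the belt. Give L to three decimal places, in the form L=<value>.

crossed belt: β = asin((r1+r2)/C) = asin(14/36) = 22.8854°
wrap1 = wrap2 = π + 2β = 225.7708°
tangent length = C·cosβ = 33.1662
L = (r1+r2)·wrap + 2·C·cosβ = 14·3.9404 + 2·33.1662 = 121.4987

L=121.499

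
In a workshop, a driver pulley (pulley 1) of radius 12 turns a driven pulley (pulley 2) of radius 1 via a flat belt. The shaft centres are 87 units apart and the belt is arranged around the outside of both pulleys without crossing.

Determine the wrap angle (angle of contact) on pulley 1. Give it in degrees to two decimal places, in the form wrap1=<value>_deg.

wrap1=194.53_deg

open belt: β = asin((r2−r1)/C) = asin(-11/87) = -7.2637°
wrap1 = π − 2β = 194.5275°
wrap2 = π + 2β = 165.4725°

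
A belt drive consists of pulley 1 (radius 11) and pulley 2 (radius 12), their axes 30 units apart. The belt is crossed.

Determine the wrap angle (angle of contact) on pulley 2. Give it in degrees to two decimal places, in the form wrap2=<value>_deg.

wrap2=280.11_deg

crossed belt: β = asin((r1+r2)/C) = asin(23/30) = 50.0555°
wrap1 = wrap2 = π + 2β = 280.1110°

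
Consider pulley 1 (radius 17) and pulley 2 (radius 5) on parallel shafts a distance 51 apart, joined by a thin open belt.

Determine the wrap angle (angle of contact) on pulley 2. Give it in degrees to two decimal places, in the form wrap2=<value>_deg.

wrap2=152.78_deg

open belt: β = asin((r2−r1)/C) = asin(-12/51) = -13.6090°
wrap1 = π − 2β = 207.2179°
wrap2 = π + 2β = 152.7821°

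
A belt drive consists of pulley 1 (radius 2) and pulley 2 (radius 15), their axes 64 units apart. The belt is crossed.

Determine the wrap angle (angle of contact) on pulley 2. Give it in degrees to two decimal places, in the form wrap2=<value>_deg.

crossed belt: β = asin((r1+r2)/C) = asin(17/64) = 15.4041°
wrap1 = wrap2 = π + 2β = 210.8082°

wrap2=210.81_deg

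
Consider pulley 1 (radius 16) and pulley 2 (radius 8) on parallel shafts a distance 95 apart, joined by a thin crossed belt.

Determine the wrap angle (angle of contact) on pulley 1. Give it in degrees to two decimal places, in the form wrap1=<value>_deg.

wrap1=209.27_deg

crossed belt: β = asin((r1+r2)/C) = asin(24/95) = 14.6333°
wrap1 = wrap2 = π + 2β = 209.2666°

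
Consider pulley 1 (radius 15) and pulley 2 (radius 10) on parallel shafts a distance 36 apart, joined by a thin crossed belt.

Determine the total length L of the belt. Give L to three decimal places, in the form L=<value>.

L=168.730

crossed belt: β = asin((r1+r2)/C) = asin(25/36) = 43.9830°
wrap1 = wrap2 = π + 2β = 267.9659°
tangent length = C·cosβ = 25.9037
L = (r1+r2)·wrap + 2·C·cosβ = 25·4.6769 + 2·25.9037 = 168.7295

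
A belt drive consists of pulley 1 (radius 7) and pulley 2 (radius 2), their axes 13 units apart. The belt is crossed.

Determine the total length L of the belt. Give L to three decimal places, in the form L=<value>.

crossed belt: β = asin((r1+r2)/C) = asin(9/13) = 43.8131°
wrap1 = wrap2 = π + 2β = 267.6261°
tangent length = C·cosβ = 9.3808
L = (r1+r2)·wrap + 2·C·cosβ = 9·4.6710 + 2·9.3808 = 60.8003

L=60.800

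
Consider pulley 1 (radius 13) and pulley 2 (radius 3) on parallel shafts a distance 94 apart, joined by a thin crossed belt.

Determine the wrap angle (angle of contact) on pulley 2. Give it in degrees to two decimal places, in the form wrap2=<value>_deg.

crossed belt: β = asin((r1+r2)/C) = asin(16/94) = 9.8002°
wrap1 = wrap2 = π + 2β = 199.6004°

wrap2=199.60_deg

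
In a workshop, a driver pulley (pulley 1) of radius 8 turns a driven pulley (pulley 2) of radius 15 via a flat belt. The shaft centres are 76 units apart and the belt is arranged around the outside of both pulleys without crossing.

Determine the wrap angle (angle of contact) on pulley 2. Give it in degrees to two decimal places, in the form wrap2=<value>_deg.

wrap2=190.57_deg

open belt: β = asin((r2−r1)/C) = asin(7/76) = 5.2847°
wrap1 = π − 2β = 169.4305°
wrap2 = π + 2β = 190.5695°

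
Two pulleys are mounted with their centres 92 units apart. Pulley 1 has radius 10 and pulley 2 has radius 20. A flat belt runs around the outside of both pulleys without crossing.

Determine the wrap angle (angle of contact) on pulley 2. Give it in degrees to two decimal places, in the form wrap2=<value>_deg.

open belt: β = asin((r2−r1)/C) = asin(10/92) = 6.2401°
wrap1 = π − 2β = 167.5197°
wrap2 = π + 2β = 192.4803°

wrap2=192.48_deg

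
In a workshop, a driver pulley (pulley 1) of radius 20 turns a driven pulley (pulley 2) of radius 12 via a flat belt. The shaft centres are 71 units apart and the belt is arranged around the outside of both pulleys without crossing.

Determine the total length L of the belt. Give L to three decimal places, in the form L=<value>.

L=243.433

open belt: β = asin((r2−r1)/C) = asin(-8/71) = -6.4696°
wrap1 = π − 2β = 192.9392°
wrap2 = π + 2β = 167.0608°
tangent length = C·cosβ = 70.5479
L = r1·wrap1 + r2·wrap2 + 2·C·cosβ = 20·3.3674 + 12·2.9158 + 2·70.5479 = 243.4333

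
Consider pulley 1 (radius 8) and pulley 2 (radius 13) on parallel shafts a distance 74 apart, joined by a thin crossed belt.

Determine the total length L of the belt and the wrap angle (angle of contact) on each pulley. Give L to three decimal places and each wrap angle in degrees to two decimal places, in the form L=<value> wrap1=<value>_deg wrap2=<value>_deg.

crossed belt: β = asin((r1+r2)/C) = asin(21/74) = 16.4862°
wrap1 = wrap2 = π + 2β = 212.9723°
tangent length = C·cosβ = 70.9577
L = (r1+r2)·wrap + 2·C·cosβ = 21·3.7171 + 2·70.9577 = 219.9739

L=219.974 wrap1=212.97_deg wrap2=212.97_deg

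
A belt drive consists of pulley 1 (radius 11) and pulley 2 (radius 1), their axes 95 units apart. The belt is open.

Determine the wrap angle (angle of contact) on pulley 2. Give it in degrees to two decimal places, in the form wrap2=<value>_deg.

wrap2=167.92_deg

open belt: β = asin((r2−r1)/C) = asin(-10/95) = -6.0423°
wrap1 = π − 2β = 192.0847°
wrap2 = π + 2β = 167.9153°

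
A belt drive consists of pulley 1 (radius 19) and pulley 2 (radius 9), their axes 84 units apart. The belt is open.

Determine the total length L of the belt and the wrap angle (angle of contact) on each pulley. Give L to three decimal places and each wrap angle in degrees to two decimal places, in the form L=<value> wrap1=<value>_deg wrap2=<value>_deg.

open belt: β = asin((r2−r1)/C) = asin(-10/84) = -6.8371°
wrap1 = π − 2β = 193.6743°
wrap2 = π + 2β = 166.3257°
tangent length = C·cosβ = 83.4026
L = r1·wrap1 + r2·wrap2 + 2·C·cosβ = 19·3.3803 + 9·2.9029 + 2·83.4026 = 257.1565

L=257.156 wrap1=193.67_deg wrap2=166.33_deg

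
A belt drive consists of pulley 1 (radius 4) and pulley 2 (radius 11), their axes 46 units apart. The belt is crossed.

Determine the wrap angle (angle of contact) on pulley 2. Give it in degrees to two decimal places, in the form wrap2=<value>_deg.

crossed belt: β = asin((r1+r2)/C) = asin(15/46) = 19.0314°
wrap1 = wrap2 = π + 2β = 218.0629°

wrap2=218.06_deg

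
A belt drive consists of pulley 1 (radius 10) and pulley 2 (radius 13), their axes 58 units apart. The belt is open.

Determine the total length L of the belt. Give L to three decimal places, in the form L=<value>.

L=188.412

open belt: β = asin((r2−r1)/C) = asin(3/58) = 2.9649°
wrap1 = π − 2β = 174.0702°
wrap2 = π + 2β = 185.9298°
tangent length = C·cosβ = 57.9224
L = r1·wrap1 + r2·wrap2 + 2·C·cosβ = 10·3.0381 + 13·3.2451 + 2·57.9224 = 188.4118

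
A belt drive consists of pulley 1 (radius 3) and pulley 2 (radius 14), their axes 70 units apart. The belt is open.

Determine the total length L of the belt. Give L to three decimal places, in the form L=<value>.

open belt: β = asin((r2−r1)/C) = asin(11/70) = 9.0411°
wrap1 = π − 2β = 161.9178°
wrap2 = π + 2β = 198.0822°
tangent length = C·cosβ = 69.1303
L = r1·wrap1 + r2·wrap2 + 2·C·cosβ = 3·2.8260 + 14·3.4572 + 2·69.1303 = 195.1392

L=195.139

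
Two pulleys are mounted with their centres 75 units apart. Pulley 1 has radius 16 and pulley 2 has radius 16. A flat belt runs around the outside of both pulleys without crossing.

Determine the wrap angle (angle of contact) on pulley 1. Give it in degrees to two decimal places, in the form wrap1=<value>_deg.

wrap1=180.00_deg

open belt: β = asin((r2−r1)/C) = asin(0/75) = 0.0000°
wrap1 = π − 2β = 180.0000°
wrap2 = π + 2β = 180.0000°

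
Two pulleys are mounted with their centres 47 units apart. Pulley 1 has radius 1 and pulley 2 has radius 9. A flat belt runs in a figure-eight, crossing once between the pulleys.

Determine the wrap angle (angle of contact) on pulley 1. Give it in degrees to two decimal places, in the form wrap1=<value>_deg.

crossed belt: β = asin((r1+r2)/C) = asin(10/47) = 12.2845°
wrap1 = wrap2 = π + 2β = 204.5690°

wrap1=204.57_deg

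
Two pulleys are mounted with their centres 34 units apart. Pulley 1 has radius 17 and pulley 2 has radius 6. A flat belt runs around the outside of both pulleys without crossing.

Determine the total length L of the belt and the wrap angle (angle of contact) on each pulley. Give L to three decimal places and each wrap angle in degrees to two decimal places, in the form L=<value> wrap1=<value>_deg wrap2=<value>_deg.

open belt: β = asin((r2−r1)/C) = asin(-11/34) = -18.8765°
wrap1 = π − 2β = 217.7530°
wrap2 = π + 2β = 142.2470°
tangent length = C·cosβ = 32.1714
L = r1·wrap1 + r2·wrap2 + 2·C·cosβ = 17·3.8005 + 6·2.4827 + 2·32.1714 = 143.8475

L=143.848 wrap1=217.75_deg wrap2=142.25_deg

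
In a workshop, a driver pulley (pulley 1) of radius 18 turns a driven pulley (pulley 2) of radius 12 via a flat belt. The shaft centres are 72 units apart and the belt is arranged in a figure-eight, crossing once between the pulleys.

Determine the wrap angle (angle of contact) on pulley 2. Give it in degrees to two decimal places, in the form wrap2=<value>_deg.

wrap2=229.25_deg

crossed belt: β = asin((r1+r2)/C) = asin(30/72) = 24.6243°
wrap1 = wrap2 = π + 2β = 229.2486°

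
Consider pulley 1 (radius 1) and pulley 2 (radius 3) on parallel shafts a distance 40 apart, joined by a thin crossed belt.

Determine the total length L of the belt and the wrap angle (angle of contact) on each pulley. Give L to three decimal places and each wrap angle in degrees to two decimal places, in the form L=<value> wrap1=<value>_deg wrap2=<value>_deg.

L=92.967 wrap1=191.48_deg wrap2=191.48_deg

crossed belt: β = asin((r1+r2)/C) = asin(4/40) = 5.7392°
wrap1 = wrap2 = π + 2β = 191.4783°
tangent length = C·cosβ = 39.7995
L = (r1+r2)·wrap + 2·C·cosβ = 4·3.3419 + 2·39.7995 = 92.9667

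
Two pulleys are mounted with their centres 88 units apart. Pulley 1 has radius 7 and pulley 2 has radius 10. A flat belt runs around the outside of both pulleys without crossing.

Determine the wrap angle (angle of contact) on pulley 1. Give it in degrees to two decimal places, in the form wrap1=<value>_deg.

open belt: β = asin((r2−r1)/C) = asin(3/88) = 1.9536°
wrap1 = π − 2β = 176.0927°
wrap2 = π + 2β = 183.9073°

wrap1=176.09_deg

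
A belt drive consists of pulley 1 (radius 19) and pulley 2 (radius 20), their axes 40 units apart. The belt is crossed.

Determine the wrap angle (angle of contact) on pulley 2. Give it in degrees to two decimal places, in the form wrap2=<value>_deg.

wrap2=334.32_deg

crossed belt: β = asin((r1+r2)/C) = asin(39/40) = 77.1614°
wrap1 = wrap2 = π + 2β = 334.3229°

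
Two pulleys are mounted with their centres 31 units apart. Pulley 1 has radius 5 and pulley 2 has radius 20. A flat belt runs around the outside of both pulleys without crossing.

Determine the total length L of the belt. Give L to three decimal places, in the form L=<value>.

open belt: β = asin((r2−r1)/C) = asin(15/31) = 28.9385°
wrap1 = π − 2β = 122.1229°
wrap2 = π + 2β = 237.8771°
tangent length = C·cosβ = 27.1293
L = r1·wrap1 + r2·wrap2 + 2·C·cosβ = 5·2.1314 + 20·4.1517 + 2·27.1293 = 147.9506

L=147.951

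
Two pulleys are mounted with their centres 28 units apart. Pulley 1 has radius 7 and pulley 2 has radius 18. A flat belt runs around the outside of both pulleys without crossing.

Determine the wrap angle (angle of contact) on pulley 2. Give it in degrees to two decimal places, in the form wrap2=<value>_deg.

wrap2=226.26_deg

open belt: β = asin((r2−r1)/C) = asin(11/28) = 23.1324°
wrap1 = π − 2β = 133.7352°
wrap2 = π + 2β = 226.2648°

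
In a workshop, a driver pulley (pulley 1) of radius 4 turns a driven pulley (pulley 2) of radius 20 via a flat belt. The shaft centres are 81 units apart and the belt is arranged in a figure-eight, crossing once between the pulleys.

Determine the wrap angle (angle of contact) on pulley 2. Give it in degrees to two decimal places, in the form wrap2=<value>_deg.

wrap2=214.47_deg

crossed belt: β = asin((r1+r2)/C) = asin(24/81) = 17.2353°
wrap1 = wrap2 = π + 2β = 214.4706°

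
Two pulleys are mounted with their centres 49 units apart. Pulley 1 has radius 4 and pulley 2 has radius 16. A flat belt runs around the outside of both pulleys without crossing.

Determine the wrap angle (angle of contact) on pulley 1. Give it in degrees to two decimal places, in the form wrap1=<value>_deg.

open belt: β = asin((r2−r1)/C) = asin(12/49) = 14.1758°
wrap1 = π − 2β = 151.6484°
wrap2 = π + 2β = 208.3516°

wrap1=151.65_deg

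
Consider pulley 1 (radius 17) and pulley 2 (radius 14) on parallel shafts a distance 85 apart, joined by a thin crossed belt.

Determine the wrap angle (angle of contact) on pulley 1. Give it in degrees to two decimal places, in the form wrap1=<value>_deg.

crossed belt: β = asin((r1+r2)/C) = asin(31/85) = 21.3895°
wrap1 = wrap2 = π + 2β = 222.7790°

wrap1=222.78_deg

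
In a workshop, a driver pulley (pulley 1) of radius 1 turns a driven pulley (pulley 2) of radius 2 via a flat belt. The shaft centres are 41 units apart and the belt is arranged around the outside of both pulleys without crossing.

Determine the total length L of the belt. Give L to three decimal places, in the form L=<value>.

L=91.449

open belt: β = asin((r2−r1)/C) = asin(1/41) = 1.3976°
wrap1 = π − 2β = 177.2048°
wrap2 = π + 2β = 182.7952°
tangent length = C·cosβ = 40.9878
L = r1·wrap1 + r2·wrap2 + 2·C·cosβ = 1·3.0928 + 2·3.1904 + 2·40.9878 = 91.4492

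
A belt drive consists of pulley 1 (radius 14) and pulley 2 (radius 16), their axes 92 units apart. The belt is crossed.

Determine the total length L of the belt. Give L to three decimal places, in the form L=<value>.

L=288.120

crossed belt: β = asin((r1+r2)/C) = asin(30/92) = 19.0314°
wrap1 = wrap2 = π + 2β = 218.0629°
tangent length = C·cosβ = 86.9713
L = (r1+r2)·wrap + 2·C·cosβ = 30·3.8059 + 2·86.9713 = 288.1200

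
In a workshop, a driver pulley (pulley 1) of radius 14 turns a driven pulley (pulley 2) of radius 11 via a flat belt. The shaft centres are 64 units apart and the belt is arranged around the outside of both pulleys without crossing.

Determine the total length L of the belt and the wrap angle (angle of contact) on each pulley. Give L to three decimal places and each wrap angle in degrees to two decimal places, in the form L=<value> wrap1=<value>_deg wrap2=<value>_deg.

L=206.680 wrap1=185.37_deg wrap2=174.63_deg

open belt: β = asin((r2−r1)/C) = asin(-3/64) = -2.6867°
wrap1 = π − 2β = 185.3734°
wrap2 = π + 2β = 174.6266°
tangent length = C·cosβ = 63.9296
L = r1·wrap1 + r2·wrap2 + 2·C·cosβ = 14·3.2354 + 11·3.0478 + 2·63.9296 = 206.6805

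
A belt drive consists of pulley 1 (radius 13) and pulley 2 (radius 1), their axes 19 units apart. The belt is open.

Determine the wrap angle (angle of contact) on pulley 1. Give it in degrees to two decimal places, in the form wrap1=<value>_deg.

open belt: β = asin((r2−r1)/C) = asin(-12/19) = -39.1667°
wrap1 = π − 2β = 258.3334°
wrap2 = π + 2β = 101.6666°

wrap1=258.33_deg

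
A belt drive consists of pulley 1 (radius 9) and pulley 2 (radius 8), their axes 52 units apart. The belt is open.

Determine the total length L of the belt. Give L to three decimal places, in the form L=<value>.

open belt: β = asin((r2−r1)/C) = asin(-1/52) = -1.1019°
wrap1 = π − 2β = 182.2038°
wrap2 = π + 2β = 177.7962°
tangent length = C·cosβ = 51.9904
L = r1·wrap1 + r2·wrap2 + 2·C·cosβ = 9·3.1801 + 8·3.1031 + 2·51.9904 = 157.4263

L=157.426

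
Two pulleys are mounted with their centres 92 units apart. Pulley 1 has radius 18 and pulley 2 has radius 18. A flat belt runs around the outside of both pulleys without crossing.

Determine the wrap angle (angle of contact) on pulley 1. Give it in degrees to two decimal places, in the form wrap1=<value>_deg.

wrap1=180.00_deg

open belt: β = asin((r2−r1)/C) = asin(0/92) = 0.0000°
wrap1 = π − 2β = 180.0000°
wrap2 = π + 2β = 180.0000°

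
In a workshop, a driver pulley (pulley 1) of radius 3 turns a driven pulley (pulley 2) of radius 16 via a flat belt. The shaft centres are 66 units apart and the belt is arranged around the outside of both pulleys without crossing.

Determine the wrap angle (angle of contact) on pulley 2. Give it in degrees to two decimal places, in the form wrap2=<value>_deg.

wrap2=202.72_deg

open belt: β = asin((r2−r1)/C) = asin(13/66) = 11.3598°
wrap1 = π − 2β = 157.2804°
wrap2 = π + 2β = 202.7196°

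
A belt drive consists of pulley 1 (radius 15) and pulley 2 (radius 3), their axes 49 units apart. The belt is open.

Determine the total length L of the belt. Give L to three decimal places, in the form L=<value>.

L=157.502

open belt: β = asin((r2−r1)/C) = asin(-12/49) = -14.1758°
wrap1 = π − 2β = 208.3516°
wrap2 = π + 2β = 151.6484°
tangent length = C·cosβ = 47.5079
L = r1·wrap1 + r2·wrap2 + 2·C·cosβ = 15·3.6364 + 3·2.6468 + 2·47.5079 = 157.5024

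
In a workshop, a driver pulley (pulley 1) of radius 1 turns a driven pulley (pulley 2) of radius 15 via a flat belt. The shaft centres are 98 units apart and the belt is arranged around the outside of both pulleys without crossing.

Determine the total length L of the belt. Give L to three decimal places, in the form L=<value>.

open belt: β = asin((r2−r1)/C) = asin(14/98) = 8.2132°
wrap1 = π − 2β = 163.5736°
wrap2 = π + 2β = 196.4264°
tangent length = C·cosβ = 96.9948
L = r1·wrap1 + r2·wrap2 + 2·C·cosβ = 1·2.8549 + 15·3.4283 + 2·96.9948 = 248.2689

L=248.269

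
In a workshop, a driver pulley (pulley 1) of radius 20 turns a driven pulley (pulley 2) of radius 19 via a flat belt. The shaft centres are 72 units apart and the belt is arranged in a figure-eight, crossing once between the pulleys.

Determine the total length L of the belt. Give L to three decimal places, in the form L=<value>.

crossed belt: β = asin((r1+r2)/C) = asin(39/72) = 32.7972°
wrap1 = wrap2 = π + 2β = 245.5943°
tangent length = C·cosβ = 60.5227
L = (r1+r2)·wrap + 2·C·cosβ = 39·4.2864 + 2·60.5227 = 288.2162

L=288.216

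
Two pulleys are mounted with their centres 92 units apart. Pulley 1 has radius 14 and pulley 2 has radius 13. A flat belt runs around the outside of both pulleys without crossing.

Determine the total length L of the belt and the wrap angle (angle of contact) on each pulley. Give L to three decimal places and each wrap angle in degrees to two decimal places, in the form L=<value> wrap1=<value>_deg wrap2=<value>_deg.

L=268.834 wrap1=181.25_deg wrap2=178.75_deg

open belt: β = asin((r2−r1)/C) = asin(-1/92) = -0.6228°
wrap1 = π − 2β = 181.2456°
wrap2 = π + 2β = 178.7544°
tangent length = C·cosβ = 91.9946
L = r1·wrap1 + r2·wrap2 + 2·C·cosβ = 14·3.1633 + 13·3.1199 + 2·91.9946 = 268.8339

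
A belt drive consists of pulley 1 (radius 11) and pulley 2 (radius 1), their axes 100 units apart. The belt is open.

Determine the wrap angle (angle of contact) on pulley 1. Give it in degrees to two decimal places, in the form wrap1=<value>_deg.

open belt: β = asin((r2−r1)/C) = asin(-10/100) = -5.7392°
wrap1 = π − 2β = 191.4783°
wrap2 = π + 2β = 168.5217°

wrap1=191.48_deg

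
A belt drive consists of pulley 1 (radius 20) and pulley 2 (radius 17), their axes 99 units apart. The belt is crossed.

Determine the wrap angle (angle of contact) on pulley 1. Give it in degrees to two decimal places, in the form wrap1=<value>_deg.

wrap1=223.89_deg

crossed belt: β = asin((r1+r2)/C) = asin(37/99) = 21.9463°
wrap1 = wrap2 = π + 2β = 223.8926°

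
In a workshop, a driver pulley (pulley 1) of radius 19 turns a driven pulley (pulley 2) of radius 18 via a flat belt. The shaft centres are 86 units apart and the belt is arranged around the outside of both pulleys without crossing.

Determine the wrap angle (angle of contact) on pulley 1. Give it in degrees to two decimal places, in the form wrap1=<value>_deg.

open belt: β = asin((r2−r1)/C) = asin(-1/86) = -0.6662°
wrap1 = π − 2β = 181.3325°
wrap2 = π + 2β = 178.6675°

wrap1=181.33_deg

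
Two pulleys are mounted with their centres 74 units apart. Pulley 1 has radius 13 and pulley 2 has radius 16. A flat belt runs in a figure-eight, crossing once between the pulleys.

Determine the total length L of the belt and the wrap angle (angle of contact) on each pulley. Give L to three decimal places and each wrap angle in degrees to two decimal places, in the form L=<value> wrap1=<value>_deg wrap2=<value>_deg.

crossed belt: β = asin((r1+r2)/C) = asin(29/74) = 23.0723°
wrap1 = wrap2 = π + 2β = 226.1445°
tangent length = C·cosβ = 68.0808
L = (r1+r2)·wrap + 2·C·cosβ = 29·3.9470 + 2·68.0808 = 250.6237

L=250.624 wrap1=226.14_deg wrap2=226.14_deg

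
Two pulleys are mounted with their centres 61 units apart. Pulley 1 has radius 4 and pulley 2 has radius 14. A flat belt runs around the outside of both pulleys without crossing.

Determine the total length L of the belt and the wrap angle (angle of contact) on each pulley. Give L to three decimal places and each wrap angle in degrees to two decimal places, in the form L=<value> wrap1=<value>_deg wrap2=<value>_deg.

L=180.192 wrap1=161.13_deg wrap2=198.87_deg

open belt: β = asin((r2−r1)/C) = asin(10/61) = 9.4353°
wrap1 = π − 2β = 161.1293°
wrap2 = π + 2β = 198.8707°
tangent length = C·cosβ = 60.1747
L = r1·wrap1 + r2·wrap2 + 2·C·cosβ = 4·2.8122 + 14·3.4709 + 2·60.1747 = 180.1917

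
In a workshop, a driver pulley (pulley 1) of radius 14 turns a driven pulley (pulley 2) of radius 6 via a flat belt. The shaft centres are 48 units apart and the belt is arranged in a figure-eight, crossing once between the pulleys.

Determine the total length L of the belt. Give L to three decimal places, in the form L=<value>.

crossed belt: β = asin((r1+r2)/C) = asin(20/48) = 24.6243°
wrap1 = wrap2 = π + 2β = 229.2486°
tangent length = C·cosβ = 43.6348
L = (r1+r2)·wrap + 2·C·cosβ = 20·4.0011 + 2·43.6348 = 167.2926

L=167.293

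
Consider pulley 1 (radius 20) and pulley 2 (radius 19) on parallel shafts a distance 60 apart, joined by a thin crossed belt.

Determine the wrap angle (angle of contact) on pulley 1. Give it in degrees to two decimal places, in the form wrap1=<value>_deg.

crossed belt: β = asin((r1+r2)/C) = asin(39/60) = 40.5416°
wrap1 = wrap2 = π + 2β = 261.0832°

wrap1=261.08_deg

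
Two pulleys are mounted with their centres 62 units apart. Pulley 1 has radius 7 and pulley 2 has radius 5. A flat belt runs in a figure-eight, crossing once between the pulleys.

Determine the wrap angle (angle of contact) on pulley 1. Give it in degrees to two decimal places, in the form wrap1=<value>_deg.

crossed belt: β = asin((r1+r2)/C) = asin(12/62) = 11.1599°
wrap1 = wrap2 = π + 2β = 202.3199°

wrap1=202.32_deg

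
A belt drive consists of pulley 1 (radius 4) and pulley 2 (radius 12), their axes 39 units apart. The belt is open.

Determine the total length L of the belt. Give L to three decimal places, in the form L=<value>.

open belt: β = asin((r2−r1)/C) = asin(8/39) = 11.8370°
wrap1 = π − 2β = 156.3260°
wrap2 = π + 2β = 203.6740°
tangent length = C·cosβ = 38.1707
L = r1·wrap1 + r2·wrap2 + 2·C·cosβ = 4·2.7284 + 12·3.5548 + 2·38.1707 = 129.9123

L=129.912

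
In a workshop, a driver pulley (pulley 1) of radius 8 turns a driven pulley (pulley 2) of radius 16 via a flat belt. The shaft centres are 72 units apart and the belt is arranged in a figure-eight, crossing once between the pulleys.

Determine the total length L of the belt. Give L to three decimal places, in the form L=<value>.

L=227.475

crossed belt: β = asin((r1+r2)/C) = asin(24/72) = 19.4712°
wrap1 = wrap2 = π + 2β = 218.9424°
tangent length = C·cosβ = 67.8823
L = (r1+r2)·wrap + 2·C·cosβ = 24·3.8213 + 2·67.8823 = 227.4749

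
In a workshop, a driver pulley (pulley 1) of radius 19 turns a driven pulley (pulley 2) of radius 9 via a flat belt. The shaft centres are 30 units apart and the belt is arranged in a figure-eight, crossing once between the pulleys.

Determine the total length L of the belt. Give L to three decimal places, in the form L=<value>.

L=176.906

crossed belt: β = asin((r1+r2)/C) = asin(28/30) = 68.9605°
wrap1 = wrap2 = π + 2β = 317.9211°
tangent length = C·cosβ = 10.7703
L = (r1+r2)·wrap + 2·C·cosβ = 28·5.5488 + 2·10.7703 = 176.9062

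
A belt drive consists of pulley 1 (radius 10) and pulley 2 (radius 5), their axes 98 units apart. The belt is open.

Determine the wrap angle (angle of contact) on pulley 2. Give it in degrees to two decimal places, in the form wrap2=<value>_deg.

wrap2=174.15_deg

open belt: β = asin((r2−r1)/C) = asin(-5/98) = -2.9245°
wrap1 = π − 2β = 185.8490°
wrap2 = π + 2β = 174.1510°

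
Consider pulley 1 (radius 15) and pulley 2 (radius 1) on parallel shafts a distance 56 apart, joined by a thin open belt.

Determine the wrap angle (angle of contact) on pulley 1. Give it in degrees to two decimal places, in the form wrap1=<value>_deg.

open belt: β = asin((r2−r1)/C) = asin(-14/56) = -14.4775°
wrap1 = π − 2β = 208.9550°
wrap2 = π + 2β = 151.0450°

wrap1=208.96_deg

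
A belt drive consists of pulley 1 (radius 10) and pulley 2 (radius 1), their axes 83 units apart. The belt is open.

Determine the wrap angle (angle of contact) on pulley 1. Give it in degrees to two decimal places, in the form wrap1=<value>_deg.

wrap1=192.45_deg

open belt: β = asin((r2−r1)/C) = asin(-9/83) = -6.2250°
wrap1 = π − 2β = 192.4501°
wrap2 = π + 2β = 167.5499°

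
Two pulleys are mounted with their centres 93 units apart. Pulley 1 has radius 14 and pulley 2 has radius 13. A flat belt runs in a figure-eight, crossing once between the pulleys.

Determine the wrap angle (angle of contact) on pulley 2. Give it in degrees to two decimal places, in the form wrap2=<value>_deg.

crossed belt: β = asin((r1+r2)/C) = asin(27/93) = 16.8773°
wrap1 = wrap2 = π + 2β = 213.7545°

wrap2=213.75_deg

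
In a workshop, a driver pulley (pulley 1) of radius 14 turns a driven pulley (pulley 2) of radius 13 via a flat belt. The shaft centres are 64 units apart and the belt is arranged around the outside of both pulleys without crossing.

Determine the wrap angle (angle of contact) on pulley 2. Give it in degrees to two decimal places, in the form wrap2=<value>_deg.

open belt: β = asin((r2−r1)/C) = asin(-1/64) = -0.8953°
wrap1 = π − 2β = 181.7906°
wrap2 = π + 2β = 178.2094°

wrap2=178.21_deg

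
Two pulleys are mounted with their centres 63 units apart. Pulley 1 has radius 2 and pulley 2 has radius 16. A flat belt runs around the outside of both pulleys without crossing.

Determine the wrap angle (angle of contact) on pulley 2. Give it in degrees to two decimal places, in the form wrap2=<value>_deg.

wrap2=205.68_deg

open belt: β = asin((r2−r1)/C) = asin(14/63) = 12.8396°
wrap1 = π − 2β = 154.3208°
wrap2 = π + 2β = 205.6792°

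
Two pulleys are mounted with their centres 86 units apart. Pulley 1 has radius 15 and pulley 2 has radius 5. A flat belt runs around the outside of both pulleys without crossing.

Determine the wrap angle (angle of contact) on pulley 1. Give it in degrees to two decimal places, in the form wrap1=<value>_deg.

wrap1=193.35_deg

open belt: β = asin((r2−r1)/C) = asin(-10/86) = -6.6774°
wrap1 = π − 2β = 193.3548°
wrap2 = π + 2β = 166.6452°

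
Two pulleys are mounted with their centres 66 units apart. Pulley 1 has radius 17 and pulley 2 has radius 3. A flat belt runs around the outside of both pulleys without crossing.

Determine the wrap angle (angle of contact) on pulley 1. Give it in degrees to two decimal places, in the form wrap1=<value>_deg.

wrap1=204.49_deg

open belt: β = asin((r2−r1)/C) = asin(-14/66) = -12.2467°
wrap1 = π − 2β = 204.4934°
wrap2 = π + 2β = 155.5066°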